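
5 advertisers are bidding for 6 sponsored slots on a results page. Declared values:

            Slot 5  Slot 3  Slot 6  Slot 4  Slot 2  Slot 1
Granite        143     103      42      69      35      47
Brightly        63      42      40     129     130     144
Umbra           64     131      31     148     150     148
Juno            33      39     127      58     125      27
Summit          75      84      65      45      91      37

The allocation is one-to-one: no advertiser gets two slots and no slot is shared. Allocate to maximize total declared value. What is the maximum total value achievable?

Max total: $653

This is the linear assignment problem.
Optimal: Granite→Slot 5 ($143), Brightly→Slot 1 ($144), Umbra→Slot 4 ($148), Juno→Slot 6 ($127), Summit→Slot 2 ($91) — total 143+144+148+127+91 = $653.
Row-greedy (each advertiser in turn takes its best remaining slot) gives $648, worse by 5.
Next-best assignment: Granite→Slot 5, Brightly→Slot 1, Umbra→Slot 2, Juno→Slot 6, Summit→Slot 3 = $648.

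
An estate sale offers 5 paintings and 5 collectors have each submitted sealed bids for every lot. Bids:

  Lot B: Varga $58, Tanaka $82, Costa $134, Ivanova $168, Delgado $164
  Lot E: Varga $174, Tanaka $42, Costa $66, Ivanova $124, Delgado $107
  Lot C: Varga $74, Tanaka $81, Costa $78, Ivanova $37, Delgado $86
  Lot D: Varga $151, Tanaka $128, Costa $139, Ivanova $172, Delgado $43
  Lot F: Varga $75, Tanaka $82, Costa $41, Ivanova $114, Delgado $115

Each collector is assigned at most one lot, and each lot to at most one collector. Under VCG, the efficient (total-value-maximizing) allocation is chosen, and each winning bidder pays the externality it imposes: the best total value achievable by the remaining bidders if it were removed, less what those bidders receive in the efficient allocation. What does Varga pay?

Varga pays $6.

Efficient allocation: Varga→Lot E ($174), Tanaka→Lot C ($81), Costa→Lot D ($139), Ivanova→Lot B ($168), Delgado→Lot F ($115); total welfare W = $677.
Varga receives Lot E at value $174, so the others get W − 174 = $503.
Without Varga: best allocation of the remaining 4 bidders over all 5 lots is Tanaka→Lot F ($82), Costa→Lot D ($139), Ivanova→Lot E ($124), Delgado→Lot B ($164), total $509.
VCG payment = (others' best without Varga) − (others' welfare with Varga) = 509 − 503 = $6.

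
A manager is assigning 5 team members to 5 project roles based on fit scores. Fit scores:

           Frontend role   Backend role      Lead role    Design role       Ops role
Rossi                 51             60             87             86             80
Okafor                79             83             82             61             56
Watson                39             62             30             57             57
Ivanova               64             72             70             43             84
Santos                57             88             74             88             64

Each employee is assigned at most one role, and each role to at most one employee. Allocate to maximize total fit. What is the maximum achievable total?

This is the linear assignment problem.
Optimal: Rossi→Lead role (87 pts), Okafor→Frontend role (79 pts), Watson→Backend role (62 pts), Ivanova→Ops role (84 pts), Santos→Design role (88 pts) — total 87+79+62+84+88 = 400 pts.
Next-best assignment: Rossi→Lead role, Okafor→Frontend role, Watson→Design role, Ivanova→Ops role, Santos→Backend role = 395 pts.

Max total: 400 pts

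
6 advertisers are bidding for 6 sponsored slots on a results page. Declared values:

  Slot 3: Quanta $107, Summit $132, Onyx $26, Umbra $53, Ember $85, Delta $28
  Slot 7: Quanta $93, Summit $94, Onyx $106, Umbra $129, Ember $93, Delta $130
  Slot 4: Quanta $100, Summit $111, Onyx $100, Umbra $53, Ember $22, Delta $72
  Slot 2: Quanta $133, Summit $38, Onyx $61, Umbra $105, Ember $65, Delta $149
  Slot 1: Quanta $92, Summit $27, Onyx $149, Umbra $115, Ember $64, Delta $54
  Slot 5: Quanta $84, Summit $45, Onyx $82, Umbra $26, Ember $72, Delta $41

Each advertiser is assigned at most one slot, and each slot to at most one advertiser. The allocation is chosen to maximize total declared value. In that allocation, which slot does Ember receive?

Ember receives Slot 5.

This is the linear assignment problem.
Optimal: Quanta→Slot 4 ($100), Summit→Slot 3 ($132), Onyx→Slot 1 ($149), Umbra→Slot 7 ($129), Ember→Slot 5 ($72), Delta→Slot 2 ($149) — total 100+132+149+129+72+149 = $731.
Column-greedy (each slot in turn goes to its best remaining advertiser) gives $688, worse by 43.
No other one-to-one assignment exceeds $731.
Ember's own top slot is Slot 7 ($93), but forcing Ember→Slot 7 and reassigning the rest optimally gives only $673 — worse by 58.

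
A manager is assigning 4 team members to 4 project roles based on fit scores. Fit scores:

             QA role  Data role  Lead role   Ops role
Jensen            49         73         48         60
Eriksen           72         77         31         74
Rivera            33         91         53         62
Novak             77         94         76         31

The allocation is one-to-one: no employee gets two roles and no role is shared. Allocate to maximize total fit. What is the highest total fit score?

Maximum total: 299 pts

Optimal: Jensen→Ops role (60 pts), Eriksen→QA role (72 pts), Rivera→Data role (91 pts), Novak→Lead role (76 pts) — total 60+72+91+76 = 299 pts.
Max-entry greedy (repeatedly take the single best remaining cell) gives 270 pts, worse by 29.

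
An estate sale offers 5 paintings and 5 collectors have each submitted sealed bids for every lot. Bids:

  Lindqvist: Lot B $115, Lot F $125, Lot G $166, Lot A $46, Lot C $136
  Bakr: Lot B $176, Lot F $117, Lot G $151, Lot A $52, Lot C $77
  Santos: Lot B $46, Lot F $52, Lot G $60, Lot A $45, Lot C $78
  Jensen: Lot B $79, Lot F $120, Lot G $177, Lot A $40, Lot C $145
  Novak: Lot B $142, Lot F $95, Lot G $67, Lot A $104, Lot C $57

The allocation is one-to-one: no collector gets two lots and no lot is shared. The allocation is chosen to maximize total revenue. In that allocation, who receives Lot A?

Novak receives Lot A.

Optimal: Lindqvist→Lot F ($125), Bakr→Lot B ($176), Santos→Lot C ($78), Jensen→Lot G ($177), Novak→Lot A ($104) — total 125+176+78+177+104 = $660.
Row-greedy (each collector in turn takes its best remaining lot) gives $644, worse by 16.
Novak's own top lot is Lot B ($142), but forcing Novak→Lot B and reassigning the rest optimally gives only $617 — worse by 43.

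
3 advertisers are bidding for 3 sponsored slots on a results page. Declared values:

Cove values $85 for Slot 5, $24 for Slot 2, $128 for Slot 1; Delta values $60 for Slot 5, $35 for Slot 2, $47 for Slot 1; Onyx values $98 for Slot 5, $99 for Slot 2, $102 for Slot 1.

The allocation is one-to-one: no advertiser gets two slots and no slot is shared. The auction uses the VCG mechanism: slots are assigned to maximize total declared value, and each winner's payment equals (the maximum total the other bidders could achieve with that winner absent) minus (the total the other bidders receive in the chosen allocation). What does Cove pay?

Efficient allocation: Cove→Slot 1 ($128), Delta→Slot 5 ($60), Onyx→Slot 2 ($99); total welfare W = $287.
Cove receives Slot 1 at value $128, so the others get W − 128 = $159.
Without Cove: best allocation of the remaining 2 bidders over all 3 slots is Delta→Slot 5 ($60), Onyx→Slot 1 ($102), total $162.
VCG payment = (others' best without Cove) − (others' welfare with Cove) = 162 − 159 = $3.

Cove pays $3.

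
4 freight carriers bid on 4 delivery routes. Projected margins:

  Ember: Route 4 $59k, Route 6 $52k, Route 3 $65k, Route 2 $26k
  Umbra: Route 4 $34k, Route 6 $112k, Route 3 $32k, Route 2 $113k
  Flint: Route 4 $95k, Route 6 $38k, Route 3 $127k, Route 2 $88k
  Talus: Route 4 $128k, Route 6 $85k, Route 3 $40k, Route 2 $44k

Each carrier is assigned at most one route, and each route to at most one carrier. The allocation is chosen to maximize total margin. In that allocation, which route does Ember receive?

Ember receives Route 6.

Optimal: Ember→Route 6 ($52k), Umbra→Route 2 ($113k), Flint→Route 3 ($127k), Talus→Route 4 ($128k) — total 52+113+127+128 = $420k.
Column-greedy (each route in turn goes to its best remaining carrier) gives $393k, worse by 27.
Next-best assignment: Ember→Route 3, Umbra→Route 6, Flint→Route 2, Talus→Route 4 = $393k.
Ember's own top route is Route 3 ($65k), but forcing Ember→Route 3 and reassigning the rest optimally gives only $393k — worse by 27.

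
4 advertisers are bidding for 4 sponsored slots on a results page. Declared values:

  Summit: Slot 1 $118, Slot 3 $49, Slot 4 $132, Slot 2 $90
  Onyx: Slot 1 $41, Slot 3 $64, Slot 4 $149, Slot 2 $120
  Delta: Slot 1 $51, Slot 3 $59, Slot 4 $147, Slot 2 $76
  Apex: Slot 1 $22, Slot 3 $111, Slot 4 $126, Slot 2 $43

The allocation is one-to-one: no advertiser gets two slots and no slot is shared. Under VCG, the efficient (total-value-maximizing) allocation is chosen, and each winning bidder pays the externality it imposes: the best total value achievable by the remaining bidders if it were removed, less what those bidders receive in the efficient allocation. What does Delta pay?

Efficient allocation: Summit→Slot 1 ($118), Onyx→Slot 2 ($120), Delta→Slot 4 ($147), Apex→Slot 3 ($111); total welfare W = $496.
Delta receives Slot 4 at value $147, so the others get W − 147 = $349.
Without Delta: best allocation of the remaining 3 bidders over all 4 slots is Summit→Slot 1 ($118), Onyx→Slot 4 ($149), Apex→Slot 3 ($111), total $378.
VCG payment = (others' best without Delta) − (others' welfare with Delta) = 378 − 349 = $29.

Delta pays $29.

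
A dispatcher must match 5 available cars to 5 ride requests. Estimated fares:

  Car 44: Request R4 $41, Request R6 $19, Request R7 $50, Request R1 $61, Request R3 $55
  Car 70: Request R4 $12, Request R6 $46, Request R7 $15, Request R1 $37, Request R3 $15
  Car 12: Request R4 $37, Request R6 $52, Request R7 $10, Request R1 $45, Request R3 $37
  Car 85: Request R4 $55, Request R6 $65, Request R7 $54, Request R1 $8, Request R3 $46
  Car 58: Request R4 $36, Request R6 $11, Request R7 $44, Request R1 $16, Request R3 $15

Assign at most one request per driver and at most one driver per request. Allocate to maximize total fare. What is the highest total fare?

Maximum total: $245

Optimal: Car 44→Request R3 ($55), Car 70→Request R6 ($46), Car 12→Request R1 ($45), Car 85→Request R4 ($55), Car 58→Request R7 ($44) — total 55+46+45+55+44 = $245.
Max-entry greedy (repeatedly take the single best remaining cell) gives $222, worse by 23.
Swapping Car 70↔Car 44 (Car 70→Request R3 $15, Car 44→Request R6 $19) loses 67.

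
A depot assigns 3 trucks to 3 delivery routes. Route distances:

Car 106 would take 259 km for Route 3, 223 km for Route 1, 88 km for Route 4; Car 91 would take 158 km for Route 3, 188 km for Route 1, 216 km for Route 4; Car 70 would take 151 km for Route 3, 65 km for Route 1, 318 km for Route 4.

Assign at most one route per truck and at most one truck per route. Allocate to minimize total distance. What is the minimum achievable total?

This is the linear assignment problem.
Optimal: Car 106→Route 4 (88 km), Car 91→Route 3 (158 km), Car 70→Route 1 (65 km) — total 88+158+65 = 311 km.
Column-greedy (each route in turn goes to its cheapest remaining truck) gives 427 km, worse by 116.
Swapping Car 70↔Car 106 (Car 70→Route 4 318 km, Car 106→Route 1 223 km) adds 388.

Minimum total: 311 km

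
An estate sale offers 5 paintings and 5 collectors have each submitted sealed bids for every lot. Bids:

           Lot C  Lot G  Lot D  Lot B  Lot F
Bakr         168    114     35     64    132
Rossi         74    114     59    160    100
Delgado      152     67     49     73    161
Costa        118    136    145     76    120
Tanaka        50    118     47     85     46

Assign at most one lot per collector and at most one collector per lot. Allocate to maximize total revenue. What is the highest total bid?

Maximum total: $752

Treat this as an assignment problem: match each collector to one lot.
Optimal: Bakr→Lot C ($168), Rossi→Lot B ($160), Delgado→Lot F ($161), Costa→Lot D ($145), Tanaka→Lot G ($118) — total 168+160+161+145+118 = $752.
Column-greedy (each lot in turn goes to its best remaining collector) gives $609, worse by 143.
Next-best assignment: Bakr→Lot F, Rossi→Lot B, Delgado→Lot C, Costa→Lot D, Tanaka→Lot G = $707.
Swapping Rossi↔Tanaka (Rossi→Lot G $114, Tanaka→Lot B $85) loses 79.
No other one-to-one assignment exceeds $752.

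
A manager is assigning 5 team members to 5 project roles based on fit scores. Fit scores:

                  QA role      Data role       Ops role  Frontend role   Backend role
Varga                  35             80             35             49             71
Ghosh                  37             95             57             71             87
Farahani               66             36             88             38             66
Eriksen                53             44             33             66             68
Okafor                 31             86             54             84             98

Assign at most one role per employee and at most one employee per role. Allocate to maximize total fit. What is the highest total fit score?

Max total: 392 pts

Optimal: Varga→Data role (80 pts), Ghosh→Backend role (87 pts), Farahani→Ops role (88 pts), Eriksen→QA role (53 pts), Okafor→Frontend role (84 pts) — total 80+87+88+53+84 = 392 pts.
Column-greedy (each role in turn goes to its best remaining employee) gives 352 pts, worse by 40.
Next-best assignment: Varga→Backend role, Ghosh→Data role, Farahani→Ops role, Eriksen→QA role, Okafor→Frontend role = 391 pts.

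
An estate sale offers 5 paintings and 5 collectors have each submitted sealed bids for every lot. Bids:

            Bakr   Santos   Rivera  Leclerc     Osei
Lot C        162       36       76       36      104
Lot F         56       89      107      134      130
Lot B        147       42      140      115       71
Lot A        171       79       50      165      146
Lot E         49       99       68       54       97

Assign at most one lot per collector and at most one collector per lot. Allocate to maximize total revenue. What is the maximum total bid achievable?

Max total: $696

Optimal: Bakr→Lot C ($162), Santos→Lot E ($99), Rivera→Lot B ($140), Leclerc→Lot A ($165), Osei→Lot F ($130) — total 162+99+140+165+130 = $696.
Column-greedy (each lot in turn goes to its best remaining collector) gives $681, worse by 15.
Swapping Rivera↔Leclerc (Rivera→Lot A $50, Leclerc→Lot B $115) loses 140.
No other one-to-one assignment exceeds $696.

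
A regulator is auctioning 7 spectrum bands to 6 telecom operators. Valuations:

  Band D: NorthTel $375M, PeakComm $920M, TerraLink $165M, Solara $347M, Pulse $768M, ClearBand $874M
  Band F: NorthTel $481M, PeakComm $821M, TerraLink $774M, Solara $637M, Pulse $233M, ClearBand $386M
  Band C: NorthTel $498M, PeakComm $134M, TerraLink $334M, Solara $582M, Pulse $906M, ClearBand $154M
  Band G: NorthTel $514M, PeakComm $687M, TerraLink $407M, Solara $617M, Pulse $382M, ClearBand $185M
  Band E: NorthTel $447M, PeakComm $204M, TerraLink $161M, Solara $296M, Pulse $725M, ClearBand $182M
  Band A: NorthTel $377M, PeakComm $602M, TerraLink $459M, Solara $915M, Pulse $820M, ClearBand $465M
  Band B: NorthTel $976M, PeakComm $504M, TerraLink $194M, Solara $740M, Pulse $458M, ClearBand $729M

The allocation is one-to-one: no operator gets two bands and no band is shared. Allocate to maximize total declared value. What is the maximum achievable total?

Max total: $5132M

Optimal: NorthTel→Band B ($976M), PeakComm→Band G ($687M), TerraLink→Band F ($774M), Solara→Band A ($915M), Pulse→Band C ($906M), ClearBand→Band D ($874M) — total 976+687+774+915+906+874 = $5132M.
Max-entry greedy (repeatedly take the single best remaining cell) gives $4676M, worse by 456.
Next-best assignment: NorthTel→Band B, PeakComm→Band G, TerraLink→Band F, Solara→Band A, Pulse→Band E, ClearBand→Band D = $4951M.
Swapping PeakComm↔Solara (PeakComm→Band A $602M, Solara→Band G $617M) loses 383.
Every other assignment is strictly worse.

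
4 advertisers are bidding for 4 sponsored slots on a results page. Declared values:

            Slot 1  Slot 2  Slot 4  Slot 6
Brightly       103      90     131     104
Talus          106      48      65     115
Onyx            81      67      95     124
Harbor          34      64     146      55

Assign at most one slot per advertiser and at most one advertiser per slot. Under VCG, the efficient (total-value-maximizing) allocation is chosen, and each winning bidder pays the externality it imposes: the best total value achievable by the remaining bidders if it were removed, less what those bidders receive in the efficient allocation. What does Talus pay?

Efficient allocation: Brightly→Slot 2 ($90), Talus→Slot 1 ($106), Onyx→Slot 6 ($124), Harbor→Slot 4 ($146); total welfare W = $466.
Talus receives Slot 1 at value $106, so the others get W − 106 = $360.
Without Talus: best allocation of the remaining 3 bidders over all 4 slots is Brightly→Slot 1 ($103), Onyx→Slot 6 ($124), Harbor→Slot 4 ($146), total $373.
VCG payment = (others' best without Talus) − (others' welfare with Talus) = 373 − 360 = $13.

Talus pays $13.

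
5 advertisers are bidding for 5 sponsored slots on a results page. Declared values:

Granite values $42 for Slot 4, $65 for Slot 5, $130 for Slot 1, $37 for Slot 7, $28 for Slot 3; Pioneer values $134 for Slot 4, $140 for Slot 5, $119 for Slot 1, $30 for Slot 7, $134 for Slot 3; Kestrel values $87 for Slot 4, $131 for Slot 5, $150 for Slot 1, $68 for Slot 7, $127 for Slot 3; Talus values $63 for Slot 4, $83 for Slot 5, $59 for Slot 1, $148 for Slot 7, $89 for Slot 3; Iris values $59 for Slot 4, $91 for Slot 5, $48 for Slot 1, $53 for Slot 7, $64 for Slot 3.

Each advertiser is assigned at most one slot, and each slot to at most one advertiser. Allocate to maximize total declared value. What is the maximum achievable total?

Max total: $630

Optimal: Granite→Slot 1 ($130), Pioneer→Slot 4 ($134), Kestrel→Slot 3 ($127), Talus→Slot 7 ($148), Iris→Slot 5 ($91) — total 130+134+127+148+91 = $630.
Column-greedy (each slot in turn goes to its best remaining advertiser) gives $607, worse by 23.
No other one-to-one assignment exceeds $630.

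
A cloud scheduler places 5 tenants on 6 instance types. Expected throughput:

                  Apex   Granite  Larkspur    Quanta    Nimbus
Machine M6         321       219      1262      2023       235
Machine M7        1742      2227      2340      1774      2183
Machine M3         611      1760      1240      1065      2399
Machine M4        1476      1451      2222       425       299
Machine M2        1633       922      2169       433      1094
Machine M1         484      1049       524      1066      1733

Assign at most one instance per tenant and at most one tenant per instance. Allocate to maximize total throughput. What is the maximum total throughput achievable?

Optimal: Apex→Machine M2 (1633 ops/s), Granite→Machine M7 (2227 ops/s), Larkspur→Machine M4 (2222 ops/s), Quanta→Machine M6 (2023 ops/s), Nimbus→Machine M3 (2399 ops/s) — total 1633+2227+2222+2023+2399 = 10504 ops/s.
Column-greedy (each instance in turn goes to its best remaining tenant) gives 9160 ops/s, worse by 1344.
Swapping Apex↔Larkspur (Apex→Machine M4 1476 ops/s, Larkspur→Machine M2 2169 ops/s) loses 210.

Maximum total: 10504 ops/s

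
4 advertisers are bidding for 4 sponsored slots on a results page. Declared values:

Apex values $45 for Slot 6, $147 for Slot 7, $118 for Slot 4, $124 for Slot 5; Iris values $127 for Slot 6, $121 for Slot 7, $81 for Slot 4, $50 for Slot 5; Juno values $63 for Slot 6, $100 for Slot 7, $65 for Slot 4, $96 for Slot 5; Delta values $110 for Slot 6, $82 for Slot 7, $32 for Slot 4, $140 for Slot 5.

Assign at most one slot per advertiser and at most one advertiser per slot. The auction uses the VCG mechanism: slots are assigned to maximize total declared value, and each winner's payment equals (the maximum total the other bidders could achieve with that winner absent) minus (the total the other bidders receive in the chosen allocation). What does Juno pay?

Efficient allocation: Apex→Slot 4 ($118), Iris→Slot 6 ($127), Juno→Slot 7 ($100), Delta→Slot 5 ($140); total welfare W = $485.
Juno receives Slot 7 at value $100, so the others get W − 100 = $385.
Without Juno: best allocation of the remaining 3 bidders over all 4 slots is Apex→Slot 7 ($147), Iris→Slot 6 ($127), Delta→Slot 5 ($140), total $414.
VCG payment = (others' best without Juno) − (others' welfare with Juno) = 414 − 385 = $29.

Juno pays $29.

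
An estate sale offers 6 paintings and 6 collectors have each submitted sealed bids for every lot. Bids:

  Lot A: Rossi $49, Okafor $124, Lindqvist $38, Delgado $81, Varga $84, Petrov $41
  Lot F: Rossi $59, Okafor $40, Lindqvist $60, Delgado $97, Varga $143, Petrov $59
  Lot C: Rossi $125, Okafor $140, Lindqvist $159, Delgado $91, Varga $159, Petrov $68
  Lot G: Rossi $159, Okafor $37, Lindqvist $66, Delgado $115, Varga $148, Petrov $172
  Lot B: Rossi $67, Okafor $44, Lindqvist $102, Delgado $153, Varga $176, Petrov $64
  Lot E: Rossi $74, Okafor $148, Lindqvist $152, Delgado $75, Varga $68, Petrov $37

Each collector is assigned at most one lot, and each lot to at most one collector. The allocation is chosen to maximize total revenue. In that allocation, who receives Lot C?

Optimal: Rossi→Lot C ($125), Okafor→Lot A ($124), Lindqvist→Lot E ($152), Delgado→Lot B ($153), Varga→Lot F ($143), Petrov→Lot G ($172) — total 125+124+152+153+143+172 = $869.
Max-entry greedy (repeatedly take the single best remaining cell) gives $801, worse by 68.
Every other assignment is strictly worse.
Rossi's own top lot is Lot G ($159), but forcing Rossi→Lot G and reassigning the rest optimally gives only $806 — worse by 63.

Rossi receives Lot C.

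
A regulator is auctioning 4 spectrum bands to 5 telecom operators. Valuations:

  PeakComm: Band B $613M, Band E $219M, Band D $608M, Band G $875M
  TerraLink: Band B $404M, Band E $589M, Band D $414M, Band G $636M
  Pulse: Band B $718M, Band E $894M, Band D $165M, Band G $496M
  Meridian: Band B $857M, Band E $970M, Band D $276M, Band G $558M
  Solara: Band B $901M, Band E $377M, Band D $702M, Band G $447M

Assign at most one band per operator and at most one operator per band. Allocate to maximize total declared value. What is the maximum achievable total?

Optimal: Meridian→Band B ($857M), Pulse→Band E ($894M), Solara→Band D ($702M), PeakComm→Band G ($875M) — total 857+894+702+875 = $3328M.
Max-entry greedy (repeatedly take the single best remaining cell) gives $3160M, worse by 168.

Maximum total: $3328M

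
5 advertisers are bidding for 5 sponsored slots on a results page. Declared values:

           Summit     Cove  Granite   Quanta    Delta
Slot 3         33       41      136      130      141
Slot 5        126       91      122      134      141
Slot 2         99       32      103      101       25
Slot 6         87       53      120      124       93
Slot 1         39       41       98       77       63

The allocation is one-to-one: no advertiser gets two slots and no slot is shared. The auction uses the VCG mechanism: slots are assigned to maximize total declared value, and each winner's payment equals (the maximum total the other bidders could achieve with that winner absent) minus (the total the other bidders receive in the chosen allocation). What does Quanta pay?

Efficient allocation: Summit→Slot 2 ($99), Cove→Slot 5 ($91), Granite→Slot 1 ($98), Quanta→Slot 6 ($124), Delta→Slot 3 ($141); total welfare W = $553.
Quanta receives Slot 6 at value $124, so the others get W − 124 = $429.
Without Quanta: best allocation of the remaining 4 bidders over all 5 slots is Summit→Slot 2 ($99), Cove→Slot 5 ($91), Granite→Slot 6 ($120), Delta→Slot 3 ($141), total $451.
VCG payment = (others' best without Quanta) − (others' welfare with Quanta) = 451 − 429 = $22.

Quanta pays $22.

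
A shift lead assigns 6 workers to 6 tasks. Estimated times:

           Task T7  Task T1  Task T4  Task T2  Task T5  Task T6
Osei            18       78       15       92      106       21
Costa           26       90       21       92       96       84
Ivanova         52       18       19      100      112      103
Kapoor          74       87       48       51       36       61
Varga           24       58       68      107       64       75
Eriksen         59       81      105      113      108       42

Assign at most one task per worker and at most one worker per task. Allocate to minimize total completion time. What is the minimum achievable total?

Min total: 214 min

This is a one-to-one assignment (minimum-cost bipartite matching).
Optimal: Osei→Task T7 (18 min), Costa→Task T4 (21 min), Ivanova→Task T1 (18 min), Kapoor→Task T2 (51 min), Varga→Task T5 (64 min), Eriksen→Task T6 (42 min) — total 18+21+18+51+64+42 = 214 min.
Row-greedy (each worker in turn takes its cheapest remaining task) gives 283 min, worse by 69.
Swapping Kapoor↔Ivanova (Kapoor→Task T1 87 min, Ivanova→Task T2 100 min) adds 118.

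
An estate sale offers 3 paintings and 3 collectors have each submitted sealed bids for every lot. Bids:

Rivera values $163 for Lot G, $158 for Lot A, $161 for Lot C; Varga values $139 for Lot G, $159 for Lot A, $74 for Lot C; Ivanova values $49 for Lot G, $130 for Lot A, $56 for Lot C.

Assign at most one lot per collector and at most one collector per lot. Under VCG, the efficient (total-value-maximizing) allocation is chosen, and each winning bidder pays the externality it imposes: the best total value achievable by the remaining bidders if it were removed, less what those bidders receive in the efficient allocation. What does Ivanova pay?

Efficient allocation: Rivera→Lot C ($161), Varga→Lot G ($139), Ivanova→Lot A ($130); total welfare W = $430.
Ivanova receives Lot A at value $130, so the others get W − 130 = $300.
Without Ivanova: best allocation of the remaining 2 bidders over all 3 lots is Rivera→Lot G ($163), Varga→Lot A ($159), total $322.
VCG payment = (others' best without Ivanova) − (others' welfare with Ivanova) = 322 − 300 = $22.

Ivanova pays $22.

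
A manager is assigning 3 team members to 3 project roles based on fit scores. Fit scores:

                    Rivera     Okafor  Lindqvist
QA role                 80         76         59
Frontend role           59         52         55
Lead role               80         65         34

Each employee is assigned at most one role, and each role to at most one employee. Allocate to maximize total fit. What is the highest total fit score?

Treat this as an assignment problem: match each employee to one role.
Optimal: Rivera→Lead role (80 pts), Okafor→QA role (76 pts), Lindqvist→Frontend role (55 pts) — total 80+76+55 = 211 pts.
Column-greedy (each role in turn goes to its best remaining employee) gives 200 pts, worse by 11.
Swapping Rivera↔Lindqvist (Rivera→Frontend role 59 pts, Lindqvist→Lead role 34 pts) loses 42.

Maximum total: 211 pts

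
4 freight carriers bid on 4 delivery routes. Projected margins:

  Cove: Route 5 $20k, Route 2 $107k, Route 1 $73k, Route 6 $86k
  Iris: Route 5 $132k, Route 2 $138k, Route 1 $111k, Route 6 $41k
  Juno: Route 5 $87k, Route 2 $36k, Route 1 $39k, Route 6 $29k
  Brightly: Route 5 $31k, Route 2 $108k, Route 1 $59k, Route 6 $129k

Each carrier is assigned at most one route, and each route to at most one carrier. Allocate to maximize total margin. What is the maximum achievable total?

Max total: $434k

Optimal: Cove→Route 2 ($107k), Iris→Route 1 ($111k), Juno→Route 5 ($87k), Brightly→Route 6 ($129k) — total 107+111+87+129 = $434k.
Column-greedy (each route in turn goes to its best remaining carrier) gives $342k, worse by 92.
Swapping Cove↔Juno (Cove→Route 5 $20k, Juno→Route 2 $36k) loses 138.
No other one-to-one assignment exceeds $434k.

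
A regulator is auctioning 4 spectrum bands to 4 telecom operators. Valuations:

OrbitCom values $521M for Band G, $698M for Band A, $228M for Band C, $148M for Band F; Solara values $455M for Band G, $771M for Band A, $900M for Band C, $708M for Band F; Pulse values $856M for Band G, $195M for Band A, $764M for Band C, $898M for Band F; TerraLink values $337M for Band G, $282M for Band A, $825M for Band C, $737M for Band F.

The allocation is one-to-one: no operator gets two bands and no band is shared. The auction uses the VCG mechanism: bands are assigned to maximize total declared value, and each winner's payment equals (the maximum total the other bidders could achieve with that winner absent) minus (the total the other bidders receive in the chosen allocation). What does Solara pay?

Efficient allocation: OrbitCom→Band A ($698M), Solara→Band C ($900M), Pulse→Band G ($856M), TerraLink→Band F ($737M); total welfare W = $3191M.
Solara receives Band C at value $900M, so the others get W − 900 = $2291M.
Without Solara: best allocation of the remaining 3 bidders over all 4 bands is OrbitCom→Band A ($698M), Pulse→Band F ($898M), TerraLink→Band C ($825M), total $2421M.
VCG payment = (others' best without Solara) − (others' welfare with Solara) = 2421 − 2291 = $130M.

Solara pays $130M.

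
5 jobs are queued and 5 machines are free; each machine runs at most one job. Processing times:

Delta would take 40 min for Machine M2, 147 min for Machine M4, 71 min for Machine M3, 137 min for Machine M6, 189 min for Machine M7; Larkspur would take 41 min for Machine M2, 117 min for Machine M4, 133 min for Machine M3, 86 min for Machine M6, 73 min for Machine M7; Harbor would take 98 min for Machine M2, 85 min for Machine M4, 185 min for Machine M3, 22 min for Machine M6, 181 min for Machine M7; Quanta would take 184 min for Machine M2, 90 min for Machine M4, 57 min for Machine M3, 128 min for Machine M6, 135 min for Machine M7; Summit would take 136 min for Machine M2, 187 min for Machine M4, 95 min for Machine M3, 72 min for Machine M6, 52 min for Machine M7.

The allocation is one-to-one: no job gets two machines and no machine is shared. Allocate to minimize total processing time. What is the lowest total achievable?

Optimal: Delta→Machine M3 (71 min), Larkspur→Machine M2 (41 min), Harbor→Machine M6 (22 min), Quanta→Machine M4 (90 min), Summit→Machine M7 (52 min) — total 71+41+22+90+52 = 276 min.
Column-greedy (each machine in turn goes to its cheapest remaining job) gives 327 min, worse by 51.
Swapping Harbor↔Summit (Harbor→Machine M7 181 min, Summit→Machine M6 72 min) adds 179.
Every other assignment is strictly worse.

Min total: 276 min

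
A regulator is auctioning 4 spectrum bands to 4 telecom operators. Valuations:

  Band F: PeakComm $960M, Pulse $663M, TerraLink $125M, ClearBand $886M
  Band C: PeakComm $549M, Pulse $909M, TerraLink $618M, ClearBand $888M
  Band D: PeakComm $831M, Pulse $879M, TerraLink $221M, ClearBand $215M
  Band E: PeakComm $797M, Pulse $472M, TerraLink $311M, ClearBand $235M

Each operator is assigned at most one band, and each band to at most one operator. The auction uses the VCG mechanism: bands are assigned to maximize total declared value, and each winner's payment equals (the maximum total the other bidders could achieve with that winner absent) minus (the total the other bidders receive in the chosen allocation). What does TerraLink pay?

Efficient allocation: PeakComm→Band E ($797M), Pulse→Band D ($879M), TerraLink→Band C ($618M), ClearBand→Band F ($886M); total welfare W = $3180M.
TerraLink receives Band C at value $618M, so the others get W − 618 = $2562M.
Without TerraLink: best allocation of the remaining 3 bidders over all 4 bands is PeakComm→Band F ($960M), Pulse→Band D ($879M), ClearBand→Band C ($888M), total $2727M.
VCG payment = (others' best without TerraLink) − (others' welfare with TerraLink) = 2727 − 2562 = $165M.

TerraLink pays $165M.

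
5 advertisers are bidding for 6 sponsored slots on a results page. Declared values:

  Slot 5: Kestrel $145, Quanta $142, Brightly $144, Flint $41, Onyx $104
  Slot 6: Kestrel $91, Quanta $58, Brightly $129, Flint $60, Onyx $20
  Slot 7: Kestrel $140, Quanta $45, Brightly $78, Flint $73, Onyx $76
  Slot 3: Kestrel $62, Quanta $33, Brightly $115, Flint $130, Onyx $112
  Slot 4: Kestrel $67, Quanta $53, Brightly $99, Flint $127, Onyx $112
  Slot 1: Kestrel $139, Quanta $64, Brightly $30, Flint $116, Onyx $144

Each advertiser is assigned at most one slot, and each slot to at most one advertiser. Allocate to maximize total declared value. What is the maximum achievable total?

Optimal: Kestrel→Slot 7 ($140), Quanta→Slot 5 ($142), Brightly→Slot 6 ($129), Flint→Slot 3 ($130), Onyx→Slot 1 ($144) — total 140+142+129+130+144 = $685.
Column-greedy (each slot in turn goes to its best remaining advertiser) gives $533, worse by 152.
Next-best assignment: Kestrel→Slot 7, Quanta→Slot 5, Brightly→Slot 6, Flint→Slot 4, Onyx→Slot 1 = $682.
Checked against all permutations: $685 is optimal.

Maximum total: $685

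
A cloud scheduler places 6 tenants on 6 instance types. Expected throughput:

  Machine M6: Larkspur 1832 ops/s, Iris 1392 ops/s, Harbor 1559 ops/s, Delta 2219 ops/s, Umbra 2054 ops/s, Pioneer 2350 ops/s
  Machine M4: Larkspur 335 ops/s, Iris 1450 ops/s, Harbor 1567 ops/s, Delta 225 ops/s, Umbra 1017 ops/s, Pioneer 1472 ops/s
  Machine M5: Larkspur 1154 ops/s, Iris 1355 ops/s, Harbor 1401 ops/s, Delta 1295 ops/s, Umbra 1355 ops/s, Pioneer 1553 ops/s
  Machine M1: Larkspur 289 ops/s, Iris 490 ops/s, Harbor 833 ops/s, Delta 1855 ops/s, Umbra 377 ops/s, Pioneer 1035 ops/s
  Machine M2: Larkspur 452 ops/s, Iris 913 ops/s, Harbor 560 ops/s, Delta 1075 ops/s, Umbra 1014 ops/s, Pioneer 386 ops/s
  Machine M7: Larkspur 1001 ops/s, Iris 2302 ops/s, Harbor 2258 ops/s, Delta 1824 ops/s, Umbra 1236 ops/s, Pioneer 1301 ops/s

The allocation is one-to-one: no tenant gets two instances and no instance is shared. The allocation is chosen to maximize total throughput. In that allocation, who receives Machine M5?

Larkspur receives Machine M5.

Optimal: Larkspur→Machine M5 (1154 ops/s), Iris→Machine M7 (2302 ops/s), Harbor→Machine M4 (1567 ops/s), Delta→Machine M1 (1855 ops/s), Umbra→Machine M2 (1014 ops/s), Pioneer→Machine M6 (2350 ops/s) — total 1154+2302+1567+1855+1014+2350 = 10242 ops/s.
Max-entry greedy (repeatedly take the single best remaining cell) gives 9881 ops/s, worse by 361.
Next-best assignment: Larkspur→Machine M6, Iris→Machine M7, Harbor→Machine M4, Delta→Machine M1, Umbra→Machine M2, Pioneer→Machine M5 = 10123 ops/s.
Checked against all permutations: 10242 ops/s is optimal.
Larkspur's own top instance is Machine M6 (1832 ops/s), but forcing Larkspur→Machine M6 and reassigning the rest optimally gives only 10123 ops/s — worse by 119.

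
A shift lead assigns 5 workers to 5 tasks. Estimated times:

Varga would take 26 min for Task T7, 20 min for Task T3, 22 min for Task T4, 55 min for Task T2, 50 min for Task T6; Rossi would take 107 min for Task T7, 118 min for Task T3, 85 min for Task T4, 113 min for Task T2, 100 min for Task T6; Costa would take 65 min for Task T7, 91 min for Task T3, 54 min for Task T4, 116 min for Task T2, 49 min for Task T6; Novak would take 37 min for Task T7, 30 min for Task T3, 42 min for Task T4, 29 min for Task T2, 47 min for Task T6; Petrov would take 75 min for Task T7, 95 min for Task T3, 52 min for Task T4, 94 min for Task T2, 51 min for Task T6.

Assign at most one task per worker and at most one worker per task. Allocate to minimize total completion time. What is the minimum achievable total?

Minimum total: 250 min

Optimal: Varga→Task T3 (20 min), Rossi→Task T4 (85 min), Costa→Task T7 (65 min), Novak→Task T2 (29 min), Petrov→Task T6 (51 min) — total 20+85+65+29+51 = 250 min.
Next-best assignment: Varga→Task T3, Rossi→Task T7, Costa→Task T6, Novak→Task T2, Petrov→Task T4 = 257 min.
Every other assignment is strictly worse.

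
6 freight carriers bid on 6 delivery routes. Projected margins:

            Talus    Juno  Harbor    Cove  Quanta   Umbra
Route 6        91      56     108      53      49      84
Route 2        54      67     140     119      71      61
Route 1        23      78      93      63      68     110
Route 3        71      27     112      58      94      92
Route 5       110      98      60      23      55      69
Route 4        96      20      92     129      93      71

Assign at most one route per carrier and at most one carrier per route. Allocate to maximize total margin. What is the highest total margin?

Optimal: Talus→Route 6 ($91k), Juno→Route 5 ($98k), Harbor→Route 2 ($140k), Cove→Route 4 ($129k), Quanta→Route 3 ($94k), Umbra→Route 1 ($110k) — total 91+98+140+129+94+110 = $662k.
Row-greedy (each carrier in turn takes its best remaining route) gives $635k, worse by 27.
Swapping Umbra↔Talus (Umbra→Route 6 $84k, Talus→Route 1 $23k) loses 94.

Maximum total: $662k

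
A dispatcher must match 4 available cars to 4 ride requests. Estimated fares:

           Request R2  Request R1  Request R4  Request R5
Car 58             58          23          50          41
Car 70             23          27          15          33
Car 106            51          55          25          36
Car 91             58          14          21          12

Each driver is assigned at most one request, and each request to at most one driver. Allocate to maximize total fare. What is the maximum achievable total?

This is the linear assignment problem.
Optimal: Car 58→Request R4 ($50), Car 70→Request R5 ($33), Car 106→Request R1 ($55), Car 91→Request R2 ($58) — total 50+33+55+58 = $196.
Max-entry greedy (repeatedly take the single best remaining cell) gives $167, worse by 29.
Every other assignment is strictly worse.

Maximum total: $196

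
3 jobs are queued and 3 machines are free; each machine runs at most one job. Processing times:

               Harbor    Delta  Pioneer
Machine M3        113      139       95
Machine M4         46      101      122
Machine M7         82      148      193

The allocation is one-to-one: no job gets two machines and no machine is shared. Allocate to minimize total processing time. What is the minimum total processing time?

This is the linear assignment problem.
Optimal: Harbor→Machine M7 (82 min), Delta→Machine M4 (101 min), Pioneer→Machine M3 (95 min) — total 82+101+95 = 278 min.
Column-greedy (each machine in turn goes to its cheapest remaining job) gives 289 min, worse by 11.
Checked against all permutations: 278 min is optimal.

Minimum total: 278 min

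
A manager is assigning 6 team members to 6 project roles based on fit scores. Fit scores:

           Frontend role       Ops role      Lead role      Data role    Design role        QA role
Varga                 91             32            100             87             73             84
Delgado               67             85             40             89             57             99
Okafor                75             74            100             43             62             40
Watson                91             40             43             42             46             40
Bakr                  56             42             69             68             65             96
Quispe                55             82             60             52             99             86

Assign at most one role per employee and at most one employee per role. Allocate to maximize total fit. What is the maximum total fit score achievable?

Optimal: Varga→Data role (87 pts), Delgado→Ops role (85 pts), Okafor→Lead role (100 pts), Watson→Frontend role (91 pts), Bakr→QA role (96 pts), Quispe→Design role (99 pts) — total 87+85+100+91+96+99 = 558 pts.
Row-greedy (each employee in turn takes its best remaining role) gives 470 pts, worse by 88.
Checked against all permutations: 558 pts is optimal.

Max total: 558 pts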